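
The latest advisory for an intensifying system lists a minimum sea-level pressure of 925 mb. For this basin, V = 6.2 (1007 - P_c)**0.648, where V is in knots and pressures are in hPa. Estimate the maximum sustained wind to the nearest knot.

108 kt

ΔP = 1007 − 925 = 82 mb.
82^0.648 ≈ 17.384.
V ≈ 6.2 × 17.384 ≈ 107.8 kt.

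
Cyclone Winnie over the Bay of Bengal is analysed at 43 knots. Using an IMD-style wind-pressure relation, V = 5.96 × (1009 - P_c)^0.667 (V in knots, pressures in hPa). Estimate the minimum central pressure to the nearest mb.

990 mb

ΔP = (V / 5.96)^(1/0.667) = (43/5.96)^1.499.
43/5.96 = 7.215; 7.215^1.499 ≈ 19.35 mb.
P_c = 1009 − 19.35 = 989.65 ≈ 990 mb.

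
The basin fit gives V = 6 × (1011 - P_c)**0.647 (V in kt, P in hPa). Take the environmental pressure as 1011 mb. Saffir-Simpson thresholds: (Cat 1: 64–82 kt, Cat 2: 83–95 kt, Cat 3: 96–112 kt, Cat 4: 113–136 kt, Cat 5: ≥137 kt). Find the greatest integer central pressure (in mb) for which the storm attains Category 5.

Category 5 begins at V = 137 kt.
Required ΔP = (137/6)^(1/0.647) = 22.833^1.546 ≈ 125.83 mb.
P_c ≤ 1011 − 125.83 = 885.17, so the highest integer P_c is 885 mb.

885 mb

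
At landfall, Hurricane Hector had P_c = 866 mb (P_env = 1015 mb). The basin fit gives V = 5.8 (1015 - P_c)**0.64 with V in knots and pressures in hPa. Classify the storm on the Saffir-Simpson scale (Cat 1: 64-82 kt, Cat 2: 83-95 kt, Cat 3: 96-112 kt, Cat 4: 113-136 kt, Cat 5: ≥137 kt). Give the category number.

ΔP = 1015 − 866 = 149 mb.
V ≈ 5.8 × 149^0.64 = 5.8 × 24.59 ≈ 143 kt.
143 kt falls in the Category 5 band.

5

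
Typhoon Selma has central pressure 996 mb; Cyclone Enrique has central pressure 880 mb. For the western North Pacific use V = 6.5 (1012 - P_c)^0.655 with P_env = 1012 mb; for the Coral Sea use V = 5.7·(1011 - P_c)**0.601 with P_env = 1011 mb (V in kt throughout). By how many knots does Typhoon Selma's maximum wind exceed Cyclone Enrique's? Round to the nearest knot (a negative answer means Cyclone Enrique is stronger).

-67 kt

Typhoon Selma: ΔP = 16; V ≈ 6.5 × 16^0.655 ≈ 39.96 kt.
Cyclone Enrique: ΔP = 131; V ≈ 5.7 × 131^0.601 ≈ 106.75 kt.
Difference ≈ 39.96 − 106.75 = -66.79 → -67 kt.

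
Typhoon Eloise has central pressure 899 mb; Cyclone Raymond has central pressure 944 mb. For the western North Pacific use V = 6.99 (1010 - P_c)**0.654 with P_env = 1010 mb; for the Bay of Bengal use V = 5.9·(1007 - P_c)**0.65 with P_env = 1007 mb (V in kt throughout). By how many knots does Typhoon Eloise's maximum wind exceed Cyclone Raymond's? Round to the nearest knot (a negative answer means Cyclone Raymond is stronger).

Typhoon Eloise: ΔP = 111; V ≈ 6.99 × 111^0.654 ≈ 152.10 kt.
Cyclone Raymond: ΔP = 63; V ≈ 5.9 × 63^0.65 ≈ 87.18 kt.
Difference ≈ 152.10 − 87.18 = 64.92 → 65 kt.

65 kt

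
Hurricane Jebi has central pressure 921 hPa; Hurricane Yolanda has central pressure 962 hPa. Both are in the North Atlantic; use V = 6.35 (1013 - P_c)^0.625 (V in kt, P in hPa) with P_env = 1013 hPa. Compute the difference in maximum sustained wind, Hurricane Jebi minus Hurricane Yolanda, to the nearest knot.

Hurricane Jebi: ΔP = 92; V ≈ 6.35 × 92^0.625 ≈ 107.19 kt.
Hurricane Yolanda: ΔP = 51; V ≈ 6.35 × 51^0.625 ≈ 74.13 kt.
Difference ≈ 107.19 − 74.13 = 33.06 → 33 kt.

33 kt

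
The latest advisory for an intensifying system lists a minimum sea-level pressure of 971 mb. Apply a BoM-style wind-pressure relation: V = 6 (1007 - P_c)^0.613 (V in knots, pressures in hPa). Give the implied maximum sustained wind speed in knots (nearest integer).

54 kt

ΔP = 1007 − 971 = 36 mb.
36^0.613 ≈ 8.995.
V ≈ 6 × 8.995 ≈ 54.0 kt.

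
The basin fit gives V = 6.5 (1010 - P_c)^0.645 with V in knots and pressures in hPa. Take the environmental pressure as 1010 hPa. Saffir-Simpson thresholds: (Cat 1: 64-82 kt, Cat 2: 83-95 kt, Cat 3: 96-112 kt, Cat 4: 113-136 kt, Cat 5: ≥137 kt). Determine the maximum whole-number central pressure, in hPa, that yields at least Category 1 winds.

975 hPa

Category 1 begins at V = 64 kt.
Required ΔP = (64/6.5)^(1/0.645) = 9.846^1.550 ≈ 34.67 hPa.
P_c ≤ 1010 − 34.67 = 975.33, so the highest integer P_c is 975 hPa.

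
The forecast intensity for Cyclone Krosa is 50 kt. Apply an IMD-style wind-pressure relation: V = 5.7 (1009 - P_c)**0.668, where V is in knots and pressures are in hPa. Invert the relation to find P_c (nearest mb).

983 mb

ΔP = (V / 5.7)^(1/0.668) = (50/5.7)^1.497.
50/5.7 = 8.772; 8.772^1.497 ≈ 25.81 mb.
P_c = 1009 − 25.81 = 983.19 ≈ 983 mb.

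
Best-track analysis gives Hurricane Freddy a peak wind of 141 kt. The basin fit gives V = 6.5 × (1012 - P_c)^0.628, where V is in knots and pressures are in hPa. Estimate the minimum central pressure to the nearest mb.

ΔP = (V / 6.5)^(1/0.628) = (141/6.5)^1.592.
141/6.5 = 21.692; 21.692^1.592 ≈ 134.24 mb.
P_c = 1012 − 134.24 = 877.76 ≈ 878 mb.

878 mb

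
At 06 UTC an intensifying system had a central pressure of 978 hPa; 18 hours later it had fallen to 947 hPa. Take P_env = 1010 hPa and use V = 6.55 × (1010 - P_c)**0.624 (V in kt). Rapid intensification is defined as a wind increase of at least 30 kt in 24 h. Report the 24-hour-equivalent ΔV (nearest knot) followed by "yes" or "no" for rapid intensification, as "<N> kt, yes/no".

V₁: ΔP = 32, V ≈ 6.55 × 32^0.624 ≈ 56.94 kt.
V₂: ΔP = 63, V ≈ 6.55 × 63^0.624 ≈ 86.90 kt.
ΔV over 18 h = 29.96 kt → 24 h equivalent = 29.96 × 24/18 ≈ 39.95 kt.
40 kt ≥ 30 kt ⇒ rapid intensification.

40 kt, yes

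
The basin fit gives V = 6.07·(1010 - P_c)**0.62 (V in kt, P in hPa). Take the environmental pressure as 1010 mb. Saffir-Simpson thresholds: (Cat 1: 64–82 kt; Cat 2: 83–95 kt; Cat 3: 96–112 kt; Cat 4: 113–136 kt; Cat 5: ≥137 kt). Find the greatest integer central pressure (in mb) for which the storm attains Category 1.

Category 1 begins at V = 64 kt.
Required ΔP = (64/6.07)^(1/0.62) = 10.544^1.613 ≈ 44.67 mb.
P_c ≤ 1010 − 44.67 = 965.33, so the highest integer P_c is 965 mb.

965 mb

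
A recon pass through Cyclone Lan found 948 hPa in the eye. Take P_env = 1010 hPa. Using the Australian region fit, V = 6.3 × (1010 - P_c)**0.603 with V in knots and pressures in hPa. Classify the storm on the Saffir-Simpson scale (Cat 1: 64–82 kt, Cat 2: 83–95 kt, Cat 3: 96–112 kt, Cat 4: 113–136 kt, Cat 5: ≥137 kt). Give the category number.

ΔP = 1010 − 948 = 62 hPa.
V ≈ 6.3 × 62^0.603 = 6.3 × 12.05 ≈ 76 kt.
76 kt falls in the Category 1 band.

1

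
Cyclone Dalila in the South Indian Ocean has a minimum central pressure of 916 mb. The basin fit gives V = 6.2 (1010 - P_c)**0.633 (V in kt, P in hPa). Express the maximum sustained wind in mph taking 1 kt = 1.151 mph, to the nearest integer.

127 mph

ΔP = 1010 − 916 = 94 mb.
V ≈ 6.2 × 94^0.633 = 6.2 × 17.741 ≈ 109.997 kt.
109.997 × 1.151 ≈ 126.61 mph → 127 mph.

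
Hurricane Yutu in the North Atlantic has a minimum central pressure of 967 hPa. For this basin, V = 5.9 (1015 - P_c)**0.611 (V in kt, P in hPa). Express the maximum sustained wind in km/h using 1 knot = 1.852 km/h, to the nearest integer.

ΔP = 1015 − 967 = 48 hPa.
V ≈ 5.9 × 48^0.611 = 5.9 × 10.647 ≈ 62.819 kt.
62.819 × 1.852 ≈ 116.34 km/h → 116 km/h.

116 km/h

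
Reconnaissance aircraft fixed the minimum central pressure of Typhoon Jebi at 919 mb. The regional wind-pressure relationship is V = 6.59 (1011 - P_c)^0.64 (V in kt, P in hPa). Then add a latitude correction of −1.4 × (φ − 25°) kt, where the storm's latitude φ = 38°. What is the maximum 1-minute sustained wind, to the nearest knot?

ΔP = 1011 − 919 = 92 mb.
92^0.64 ≈ 18.064.
V ≈ 6.59 × 18.064 ≈ 119.0 kt.
Latitude correction: −1.4 × (38 − 25) = -18.2 kt.
Corrected V ≈ 100.8 kt → 101 kt.

101 kt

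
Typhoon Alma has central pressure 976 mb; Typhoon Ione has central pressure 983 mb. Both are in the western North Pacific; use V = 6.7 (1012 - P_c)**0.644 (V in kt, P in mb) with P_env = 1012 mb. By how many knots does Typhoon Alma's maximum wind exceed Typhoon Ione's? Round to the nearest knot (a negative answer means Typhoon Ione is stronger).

Typhoon Alma: ΔP = 36; V ≈ 6.7 × 36^0.644 ≈ 67.35 kt.
Typhoon Ione: ΔP = 29; V ≈ 6.7 × 29^0.644 ≈ 58.59 kt.
Difference ≈ 67.35 − 58.59 = 8.76 → 9 kt.

9 kt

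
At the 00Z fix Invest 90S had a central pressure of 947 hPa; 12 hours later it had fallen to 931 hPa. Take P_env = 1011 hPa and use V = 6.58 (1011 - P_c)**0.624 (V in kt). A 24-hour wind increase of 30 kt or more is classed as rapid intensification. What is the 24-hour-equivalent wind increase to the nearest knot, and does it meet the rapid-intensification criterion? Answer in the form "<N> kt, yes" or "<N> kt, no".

V₁: ΔP = 64, V ≈ 6.58 × 64^0.624 ≈ 88.16 kt.
V₂: ΔP = 80, V ≈ 6.58 × 80^0.624 ≈ 101.33 kt.
ΔV over 12 h = 13.17 kt → 24 h equivalent = 13.17 × 24/12 ≈ 26.34 kt.
26 kt < 30 kt ⇒ not rapid intensification.

26 kt, no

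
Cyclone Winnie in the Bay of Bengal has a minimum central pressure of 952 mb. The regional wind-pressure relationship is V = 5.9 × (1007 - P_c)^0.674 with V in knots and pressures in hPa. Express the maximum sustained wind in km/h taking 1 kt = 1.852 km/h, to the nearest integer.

163 km/h

ΔP = 1007 − 952 = 55 mb.
V ≈ 5.9 × 55^0.674 = 5.9 × 14.894 ≈ 87.873 kt.
87.873 × 1.852 ≈ 162.74 km/h → 163 km/h.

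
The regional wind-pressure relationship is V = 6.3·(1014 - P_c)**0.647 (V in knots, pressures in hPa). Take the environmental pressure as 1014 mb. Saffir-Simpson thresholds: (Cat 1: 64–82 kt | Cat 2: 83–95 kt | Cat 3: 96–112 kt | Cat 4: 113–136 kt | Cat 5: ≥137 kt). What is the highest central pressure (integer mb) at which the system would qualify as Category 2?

Category 2 begins at V = 83 kt.
Required ΔP = (83/6.3)^(1/0.647) = 13.175^1.546 ≈ 53.78 mb.
P_c ≤ 1014 − 53.78 = 960.22, so the highest integer P_c is 960 mb.

960 mb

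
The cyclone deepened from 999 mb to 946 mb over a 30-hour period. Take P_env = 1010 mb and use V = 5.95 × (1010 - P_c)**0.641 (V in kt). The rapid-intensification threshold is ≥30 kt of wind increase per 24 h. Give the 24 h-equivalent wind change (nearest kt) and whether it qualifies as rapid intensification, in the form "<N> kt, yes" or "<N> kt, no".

V₁: ΔP = 11, V ≈ 5.95 × 11^0.641 ≈ 27.67 kt.
V₂: ΔP = 64, V ≈ 5.95 × 64^0.641 ≈ 85.56 kt.
ΔV over 30 h = 57.89 kt → 24 h equivalent = 57.89 × 24/30 ≈ 46.31 kt.
46 kt ≥ 30 kt ⇒ rapid intensification.

46 kt, yes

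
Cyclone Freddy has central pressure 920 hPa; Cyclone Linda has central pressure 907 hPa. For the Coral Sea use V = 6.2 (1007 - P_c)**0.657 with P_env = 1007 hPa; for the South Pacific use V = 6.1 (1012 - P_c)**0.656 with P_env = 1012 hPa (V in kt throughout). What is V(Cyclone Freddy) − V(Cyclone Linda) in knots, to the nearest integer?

Cyclone Freddy: ΔP = 87; V ≈ 6.2 × 87^0.657 ≈ 116.59 kt.
Cyclone Linda: ΔP = 105; V ≈ 6.1 × 105^0.656 ≈ 129.19 kt.
Difference ≈ 116.59 − 129.19 = -12.60 → -13 kt.

-13 kt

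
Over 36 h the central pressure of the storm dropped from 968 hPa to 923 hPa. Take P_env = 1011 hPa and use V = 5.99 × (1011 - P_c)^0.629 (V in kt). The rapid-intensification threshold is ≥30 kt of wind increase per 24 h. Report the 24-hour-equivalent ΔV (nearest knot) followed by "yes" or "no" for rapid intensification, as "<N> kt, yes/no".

V₁: ΔP = 43, V ≈ 5.99 × 43^0.629 ≈ 63.81 kt.
V₂: ΔP = 88, V ≈ 5.99 × 88^0.629 ≈ 100.12 kt.
ΔV over 36 h = 36.31 kt → 24 h equivalent = 36.31 × 24/36 ≈ 24.21 kt.
24 kt < 30 kt ⇒ not rapid intensification.

24 kt, no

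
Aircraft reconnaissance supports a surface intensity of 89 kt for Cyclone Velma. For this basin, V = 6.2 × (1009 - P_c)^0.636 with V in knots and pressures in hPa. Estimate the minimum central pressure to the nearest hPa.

ΔP = (V / 6.2)^(1/0.636) = (89/6.2)^1.572.
89/6.2 = 14.355; 14.355^1.572 ≈ 65.94 hPa.
P_c = 1009 − 65.94 = 943.06 ≈ 943 hPa.

943 hPa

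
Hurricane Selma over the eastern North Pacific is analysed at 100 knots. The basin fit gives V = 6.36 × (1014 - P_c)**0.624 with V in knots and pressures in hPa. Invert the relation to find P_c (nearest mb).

ΔP = (V / 6.36)^(1/0.624) = (100/6.36)^1.603.
100/6.36 = 15.723; 15.723^1.603 ≈ 82.71 mb.
P_c = 1014 − 82.71 = 931.29 ≈ 931 mb.

931 mb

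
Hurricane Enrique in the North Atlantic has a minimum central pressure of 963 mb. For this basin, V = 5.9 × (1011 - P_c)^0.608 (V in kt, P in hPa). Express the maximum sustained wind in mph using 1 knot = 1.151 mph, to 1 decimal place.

71.5 mph

ΔP = 1011 − 963 = 48 mb.
V ≈ 5.9 × 48^0.608 = 5.9 × 10.524 ≈ 62.094 kt.
62.094 × 1.151 ≈ 71.47 mph → 71.5 mph.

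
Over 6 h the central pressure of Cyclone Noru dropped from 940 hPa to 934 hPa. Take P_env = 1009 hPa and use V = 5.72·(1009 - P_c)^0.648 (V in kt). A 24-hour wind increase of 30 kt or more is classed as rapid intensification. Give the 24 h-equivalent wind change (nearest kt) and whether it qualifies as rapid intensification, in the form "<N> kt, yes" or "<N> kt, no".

20 kt, no

V₁: ΔP = 69, V ≈ 5.72 × 69^0.648 ≈ 88.91 kt.
V₂: ΔP = 75, V ≈ 5.72 × 75^0.648 ≈ 93.85 kt.
ΔV over 6 h = 4.94 kt → 24 h equivalent = 4.94 × 24/6 ≈ 19.76 kt.
20 kt < 30 kt ⇒ not rapid intensification.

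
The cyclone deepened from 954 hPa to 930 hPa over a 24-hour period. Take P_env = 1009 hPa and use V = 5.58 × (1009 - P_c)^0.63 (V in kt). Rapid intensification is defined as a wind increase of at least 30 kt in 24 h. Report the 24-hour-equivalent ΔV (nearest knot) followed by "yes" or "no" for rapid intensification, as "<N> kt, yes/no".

V₁: ΔP = 55, V ≈ 5.58 × 55^0.63 ≈ 69.67 kt.
V₂: ΔP = 79, V ≈ 5.58 × 79^0.63 ≈ 87.53 kt.
ΔV over 24 h = 17.86 kt → 24 h equivalent = 17.86 × 24/24 ≈ 17.86 kt.
18 kt < 30 kt ⇒ not rapid intensification.

18 kt, no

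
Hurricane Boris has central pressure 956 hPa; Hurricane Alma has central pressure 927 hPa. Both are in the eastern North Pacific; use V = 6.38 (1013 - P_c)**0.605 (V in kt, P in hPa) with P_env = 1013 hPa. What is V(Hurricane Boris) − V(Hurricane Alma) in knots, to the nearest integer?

Hurricane Boris: ΔP = 57; V ≈ 6.38 × 57^0.605 ≈ 73.64 kt.
Hurricane Alma: ΔP = 86; V ≈ 6.38 × 86^0.605 ≈ 94.45 kt.
Difference ≈ 73.64 − 94.45 = -20.81 → -21 kt.

-21 kt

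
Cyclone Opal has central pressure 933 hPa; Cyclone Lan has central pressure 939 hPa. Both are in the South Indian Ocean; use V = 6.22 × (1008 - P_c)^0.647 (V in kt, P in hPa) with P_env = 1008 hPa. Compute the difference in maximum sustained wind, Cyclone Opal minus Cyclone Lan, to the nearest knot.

5 kt

Cyclone Opal: ΔP = 75; V ≈ 6.22 × 75^0.647 ≈ 101.61 kt.
Cyclone Lan: ΔP = 69; V ≈ 6.22 × 69^0.647 ≈ 96.28 kt.
Difference ≈ 101.61 − 96.28 = 5.33 → 5 kt.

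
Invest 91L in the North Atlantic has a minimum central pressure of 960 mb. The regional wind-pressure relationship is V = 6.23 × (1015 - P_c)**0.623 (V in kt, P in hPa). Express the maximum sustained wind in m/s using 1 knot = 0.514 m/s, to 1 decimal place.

ΔP = 1015 − 960 = 55 mb.
V ≈ 6.23 × 55^0.623 = 6.23 × 12.141 ≈ 75.637 kt.
75.637 × 0.514 ≈ 38.88 m/s → 38.9 m/s.

38.9 m/s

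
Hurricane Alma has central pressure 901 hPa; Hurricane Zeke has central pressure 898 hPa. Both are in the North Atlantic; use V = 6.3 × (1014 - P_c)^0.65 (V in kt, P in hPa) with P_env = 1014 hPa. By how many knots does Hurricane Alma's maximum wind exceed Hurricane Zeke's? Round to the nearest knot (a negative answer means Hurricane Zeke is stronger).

Hurricane Alma: ΔP = 113; V ≈ 6.3 × 113^0.65 ≈ 136.09 kt.
Hurricane Zeke: ΔP = 116; V ≈ 6.3 × 116^0.65 ≈ 138.43 kt.
Difference ≈ 136.09 − 138.43 = -2.34 → -2 kt.

-2 kt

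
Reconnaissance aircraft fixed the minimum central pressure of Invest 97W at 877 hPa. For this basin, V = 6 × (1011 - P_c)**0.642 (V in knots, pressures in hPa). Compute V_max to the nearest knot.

ΔP = 1011 − 877 = 134 hPa.
134^0.642 ≈ 23.206.
V ≈ 6 × 23.206 ≈ 139.2 kt.

139 kt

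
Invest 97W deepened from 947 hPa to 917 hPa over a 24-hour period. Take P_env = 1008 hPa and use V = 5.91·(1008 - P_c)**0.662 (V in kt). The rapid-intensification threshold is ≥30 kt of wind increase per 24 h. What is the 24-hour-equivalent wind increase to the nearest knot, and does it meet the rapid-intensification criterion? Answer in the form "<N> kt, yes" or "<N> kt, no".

V₁: ΔP = 61, V ≈ 5.91 × 61^0.662 ≈ 89.84 kt.
V₂: ΔP = 91, V ≈ 5.91 × 91^0.662 ≈ 117.08 kt.
ΔV over 24 h = 27.24 kt → 24 h equivalent = 27.24 × 24/24 ≈ 27.24 kt.
27 kt < 30 kt ⇒ not rapid intensification.

27 kt, no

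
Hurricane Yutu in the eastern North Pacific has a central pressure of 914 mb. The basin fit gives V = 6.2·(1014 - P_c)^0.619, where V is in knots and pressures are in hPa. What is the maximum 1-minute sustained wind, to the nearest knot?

ΔP = 1014 − 914 = 100 mb.
100^0.619 ≈ 17.298.
V ≈ 6.2 × 17.298 ≈ 107.2 kt.

107 kt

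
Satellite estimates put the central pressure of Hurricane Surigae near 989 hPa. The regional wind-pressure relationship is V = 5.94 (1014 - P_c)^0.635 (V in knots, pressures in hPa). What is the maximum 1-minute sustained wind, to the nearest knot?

ΔP = 1014 − 989 = 25 hPa.
25^0.635 ≈ 7.721.
V ≈ 5.94 × 7.721 ≈ 45.9 kt.

46 kt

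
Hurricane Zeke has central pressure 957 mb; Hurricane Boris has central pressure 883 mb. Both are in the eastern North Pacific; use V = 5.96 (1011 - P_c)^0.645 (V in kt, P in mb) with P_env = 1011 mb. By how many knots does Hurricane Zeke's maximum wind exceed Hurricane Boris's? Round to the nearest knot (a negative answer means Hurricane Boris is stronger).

-58 kt

Hurricane Zeke: ΔP = 54; V ≈ 5.96 × 54^0.645 ≈ 78.10 kt.
Hurricane Boris: ΔP = 128; V ≈ 5.96 × 128^0.645 ≈ 136.27 kt.
Difference ≈ 78.10 − 136.27 = -58.17 → -58 kt.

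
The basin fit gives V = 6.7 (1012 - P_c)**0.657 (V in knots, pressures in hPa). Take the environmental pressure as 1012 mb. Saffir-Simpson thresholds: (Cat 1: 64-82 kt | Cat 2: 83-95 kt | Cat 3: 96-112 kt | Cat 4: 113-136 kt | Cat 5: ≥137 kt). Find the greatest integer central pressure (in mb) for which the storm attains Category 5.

913 mb

Category 5 begins at V = 137 kt.
Required ΔP = (137/6.7)^(1/0.657) = 20.448^1.522 ≈ 98.83 mb.
P_c ≤ 1012 − 98.83 = 913.17, so the highest integer P_c is 913 mb.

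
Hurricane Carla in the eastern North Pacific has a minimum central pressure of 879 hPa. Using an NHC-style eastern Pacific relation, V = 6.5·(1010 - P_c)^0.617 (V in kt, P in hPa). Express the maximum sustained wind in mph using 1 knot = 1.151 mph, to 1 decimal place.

151.5 mph

ΔP = 1010 − 879 = 131 hPa.
V ≈ 6.5 × 131^0.617 = 6.5 × 20.247 ≈ 131.604 kt.
131.604 × 1.151 ≈ 151.48 mph → 151.5 mph.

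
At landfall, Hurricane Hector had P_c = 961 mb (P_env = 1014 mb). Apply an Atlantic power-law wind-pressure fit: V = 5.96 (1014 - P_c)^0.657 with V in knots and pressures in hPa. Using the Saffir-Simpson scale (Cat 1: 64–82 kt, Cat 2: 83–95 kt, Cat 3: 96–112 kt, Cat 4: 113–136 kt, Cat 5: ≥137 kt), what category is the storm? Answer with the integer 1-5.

ΔP = 1014 − 961 = 53 mb.
V ≈ 5.96 × 53^0.657 = 5.96 × 13.58 ≈ 81 kt.
81 kt falls in the Category 1 band.

1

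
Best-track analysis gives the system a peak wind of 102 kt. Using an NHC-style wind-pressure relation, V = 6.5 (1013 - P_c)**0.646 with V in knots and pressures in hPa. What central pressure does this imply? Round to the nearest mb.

ΔP = (V / 6.5)^(1/0.646) = (102/6.5)^1.548.
102/6.5 = 15.692; 15.692^1.548 ≈ 70.94 mb.
P_c = 1013 − 70.94 = 942.06 ≈ 942 mb.

942 mb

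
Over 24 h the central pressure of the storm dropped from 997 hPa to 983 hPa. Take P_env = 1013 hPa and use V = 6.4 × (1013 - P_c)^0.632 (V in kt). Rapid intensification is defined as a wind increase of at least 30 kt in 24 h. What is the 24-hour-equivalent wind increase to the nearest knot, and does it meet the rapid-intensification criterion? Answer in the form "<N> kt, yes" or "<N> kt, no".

V₁: ΔP = 16, V ≈ 6.4 × 16^0.632 ≈ 36.91 kt.
V₂: ΔP = 30, V ≈ 6.4 × 30^0.632 ≈ 54.92 kt.
ΔV over 24 h = 18.01 kt → 24 h equivalent = 18.01 × 24/24 ≈ 18.01 kt.
18 kt < 30 kt ⇒ not rapid intensification.

18 kt, no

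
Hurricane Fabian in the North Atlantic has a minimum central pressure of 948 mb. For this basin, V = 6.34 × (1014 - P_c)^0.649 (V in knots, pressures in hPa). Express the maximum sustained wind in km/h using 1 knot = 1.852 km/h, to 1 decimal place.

ΔP = 1014 − 948 = 66 mb.
V ≈ 6.34 × 66^0.649 = 6.34 × 15.166 ≈ 96.155 kt.
96.155 × 1.852 ≈ 178.08 km/h → 178.1 km/h.

178.1 km/h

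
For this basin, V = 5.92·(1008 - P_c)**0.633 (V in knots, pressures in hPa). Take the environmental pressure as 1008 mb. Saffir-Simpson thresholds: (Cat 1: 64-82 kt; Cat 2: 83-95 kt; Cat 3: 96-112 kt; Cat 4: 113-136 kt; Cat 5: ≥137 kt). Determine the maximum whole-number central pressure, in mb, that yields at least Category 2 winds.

Category 2 begins at V = 83 kt.
Required ΔP = (83/5.92)^(1/0.633) = 14.020^1.580 ≈ 64.81 mb.
P_c ≤ 1008 − 64.81 = 943.19, so the highest integer P_c is 943 mb.

943 mb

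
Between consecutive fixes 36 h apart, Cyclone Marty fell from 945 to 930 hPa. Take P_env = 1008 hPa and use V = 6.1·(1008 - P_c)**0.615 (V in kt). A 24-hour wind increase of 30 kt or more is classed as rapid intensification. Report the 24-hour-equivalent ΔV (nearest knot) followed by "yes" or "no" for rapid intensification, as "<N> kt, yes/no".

V₁: ΔP = 63, V ≈ 6.1 × 63^0.615 ≈ 77.97 kt.
V₂: ΔP = 78, V ≈ 6.1 × 78^0.615 ≈ 88.91 kt.
ΔV over 36 h = 10.94 kt → 24 h equivalent = 10.94 × 24/36 ≈ 7.29 kt.
7 kt < 30 kt ⇒ not rapid intensification.

7 kt, no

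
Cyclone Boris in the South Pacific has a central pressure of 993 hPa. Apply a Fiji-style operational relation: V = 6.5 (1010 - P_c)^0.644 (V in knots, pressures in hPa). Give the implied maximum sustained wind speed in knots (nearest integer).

ΔP = 1010 − 993 = 17 hPa.
17^0.644 ≈ 6.200.
V ≈ 6.5 × 6.200 ≈ 40.3 kt.

40 kt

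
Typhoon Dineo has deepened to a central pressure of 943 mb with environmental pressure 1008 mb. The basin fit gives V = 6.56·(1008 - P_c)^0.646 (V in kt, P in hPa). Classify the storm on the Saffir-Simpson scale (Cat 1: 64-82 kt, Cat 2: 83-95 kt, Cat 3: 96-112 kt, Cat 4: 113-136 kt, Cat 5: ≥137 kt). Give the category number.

3

ΔP = 1008 − 943 = 65 mb.
V ≈ 6.56 × 65^0.646 = 6.56 × 14.83 ≈ 97 kt.
97 kt falls in the Category 3 band.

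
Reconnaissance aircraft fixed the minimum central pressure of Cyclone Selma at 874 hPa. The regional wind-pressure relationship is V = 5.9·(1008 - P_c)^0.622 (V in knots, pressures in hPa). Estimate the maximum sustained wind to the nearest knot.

ΔP = 1008 − 874 = 134 hPa.
134^0.622 ≈ 21.041.
V ≈ 5.9 × 21.041 ≈ 124.1 kt.

124 kt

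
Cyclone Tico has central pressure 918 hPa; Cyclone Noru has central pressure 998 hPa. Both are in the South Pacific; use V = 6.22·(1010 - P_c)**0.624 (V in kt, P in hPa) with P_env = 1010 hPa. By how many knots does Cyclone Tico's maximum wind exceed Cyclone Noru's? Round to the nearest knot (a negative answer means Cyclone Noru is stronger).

75 kt

Cyclone Tico: ΔP = 92; V ≈ 6.22 × 92^0.624 ≈ 104.52 kt.
Cyclone Noru: ΔP = 12; V ≈ 6.22 × 12^0.624 ≈ 29.32 kt.
Difference ≈ 104.52 − 29.32 = 75.20 → 75 kt.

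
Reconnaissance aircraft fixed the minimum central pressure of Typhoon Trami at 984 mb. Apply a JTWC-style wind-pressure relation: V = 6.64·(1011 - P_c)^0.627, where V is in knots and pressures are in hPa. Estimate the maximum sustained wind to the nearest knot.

ΔP = 1011 − 984 = 27 mb.
27^0.627 ≈ 7.897.
V ≈ 6.64 × 7.897 ≈ 52.4 kt.

52 kt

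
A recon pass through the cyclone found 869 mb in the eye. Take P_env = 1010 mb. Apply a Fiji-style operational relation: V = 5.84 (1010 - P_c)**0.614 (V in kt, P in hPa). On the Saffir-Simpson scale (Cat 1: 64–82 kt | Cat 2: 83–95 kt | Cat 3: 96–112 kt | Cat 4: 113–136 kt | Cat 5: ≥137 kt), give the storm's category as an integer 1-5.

ΔP = 1010 − 869 = 141 mb.
V ≈ 5.84 × 141^0.614 = 5.84 × 20.87 ≈ 122 kt.
122 kt falls in the Category 4 band.

4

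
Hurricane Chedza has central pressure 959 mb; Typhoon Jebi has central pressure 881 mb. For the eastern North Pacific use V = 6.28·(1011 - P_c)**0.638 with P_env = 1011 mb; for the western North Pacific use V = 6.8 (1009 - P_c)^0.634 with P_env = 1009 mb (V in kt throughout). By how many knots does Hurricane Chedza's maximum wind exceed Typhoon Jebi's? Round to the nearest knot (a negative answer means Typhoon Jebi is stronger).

Hurricane Chedza: ΔP = 52; V ≈ 6.28 × 52^0.638 ≈ 78.12 kt.
Typhoon Jebi: ΔP = 128; V ≈ 6.8 × 128^0.634 ≈ 147.39 kt.
Difference ≈ 78.12 − 147.39 = -69.27 → -69 kt.

-69 kt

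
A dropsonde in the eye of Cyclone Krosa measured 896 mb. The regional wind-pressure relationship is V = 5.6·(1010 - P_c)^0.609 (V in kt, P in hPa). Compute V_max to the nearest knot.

100 kt

ΔP = 1010 − 896 = 114 mb.
114^0.609 ≈ 17.892.
V ≈ 5.6 × 17.892 ≈ 100.2 kt.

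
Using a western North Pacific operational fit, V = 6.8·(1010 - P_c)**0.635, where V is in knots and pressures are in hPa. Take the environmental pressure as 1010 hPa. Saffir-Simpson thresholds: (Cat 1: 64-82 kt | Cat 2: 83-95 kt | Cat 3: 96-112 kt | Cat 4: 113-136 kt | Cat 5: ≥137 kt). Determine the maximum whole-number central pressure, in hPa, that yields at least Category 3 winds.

945 hPa

Category 3 begins at V = 96 kt.
Required ΔP = (96/6.8)^(1/0.635) = 14.118^1.575 ≈ 64.66 hPa.
P_c ≤ 1010 − 64.66 = 945.34, so the highest integer P_c is 945 hPa.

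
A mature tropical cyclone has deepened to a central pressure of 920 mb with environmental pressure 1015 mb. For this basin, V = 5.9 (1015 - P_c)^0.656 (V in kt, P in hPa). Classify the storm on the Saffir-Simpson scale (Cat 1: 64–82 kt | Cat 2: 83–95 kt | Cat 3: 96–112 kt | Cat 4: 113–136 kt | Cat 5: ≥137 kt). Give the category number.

ΔP = 1015 − 920 = 95 mb.
V ≈ 5.9 × 95^0.656 = 5.9 × 19.83 ≈ 117 kt.
117 kt falls in the Category 4 band.

4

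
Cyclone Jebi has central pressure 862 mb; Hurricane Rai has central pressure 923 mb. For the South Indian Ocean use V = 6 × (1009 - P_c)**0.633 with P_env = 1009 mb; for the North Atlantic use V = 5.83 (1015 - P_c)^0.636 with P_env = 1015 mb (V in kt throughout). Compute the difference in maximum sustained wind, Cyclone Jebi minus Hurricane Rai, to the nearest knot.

Cyclone Jebi: ΔP = 147; V ≈ 6 × 147^0.633 ≈ 141.27 kt.
Hurricane Rai: ΔP = 92; V ≈ 5.83 × 92^0.636 ≈ 103.43 kt.
Difference ≈ 141.27 − 103.43 = 37.84 → 38 kt.

38 kt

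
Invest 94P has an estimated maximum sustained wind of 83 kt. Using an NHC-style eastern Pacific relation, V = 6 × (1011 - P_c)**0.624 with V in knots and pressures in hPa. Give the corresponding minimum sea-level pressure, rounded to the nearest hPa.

944 hPa

ΔP = (V / 6)^(1/0.624) = (83/6)^1.603.
83/6 = 13.833; 13.833^1.603 ≈ 67.36 hPa.
P_c = 1011 − 67.36 = 943.64 ≈ 944 hPa.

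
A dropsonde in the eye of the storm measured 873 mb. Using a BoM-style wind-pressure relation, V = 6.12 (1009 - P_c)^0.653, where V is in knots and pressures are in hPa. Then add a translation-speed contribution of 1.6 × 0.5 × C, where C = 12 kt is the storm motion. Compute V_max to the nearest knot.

ΔP = 1009 − 873 = 136 mb.
136^0.653 ≈ 24.729.
V ≈ 6.12 × 24.729 ≈ 151.3 kt.
Translation term: 1.6 × 0.5 × 12 = 9.6 kt.
Corrected V ≈ 160.9 kt → 161 kt.

161 kt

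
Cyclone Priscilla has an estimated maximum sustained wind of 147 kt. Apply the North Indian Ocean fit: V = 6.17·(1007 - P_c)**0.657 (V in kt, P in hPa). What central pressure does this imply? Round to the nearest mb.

882 mb

ΔP = (V / 6.17)^(1/0.657) = (147/6.17)^1.522.
147/6.17 = 23.825; 23.825^1.522 ≈ 124.72 mb.
P_c = 1007 − 124.72 = 882.28 ≈ 882 mb.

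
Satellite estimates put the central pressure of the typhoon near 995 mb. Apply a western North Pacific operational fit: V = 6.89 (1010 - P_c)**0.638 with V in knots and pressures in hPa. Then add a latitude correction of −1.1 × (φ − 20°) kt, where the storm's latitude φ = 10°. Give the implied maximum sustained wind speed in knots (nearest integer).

ΔP = 1010 − 995 = 15 mb.
15^0.638 ≈ 5.628.
V ≈ 6.89 × 5.628 ≈ 38.8 kt.
Latitude correction: −1.1 × (10 − 20) = 11 kt.
Corrected V ≈ 49.8 kt → 50 kt.

50 kt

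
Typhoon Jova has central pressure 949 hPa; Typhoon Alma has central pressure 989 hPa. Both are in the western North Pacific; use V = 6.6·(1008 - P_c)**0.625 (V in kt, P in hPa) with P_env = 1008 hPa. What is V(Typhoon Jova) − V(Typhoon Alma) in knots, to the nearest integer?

43 kt

Typhoon Jova: ΔP = 59; V ≈ 6.6 × 59^0.625 ≈ 84.40 kt.
Typhoon Alma: ΔP = 19; V ≈ 6.6 × 19^0.625 ≈ 41.57 kt.
Difference ≈ 84.40 − 41.57 = 42.83 → 43 kt.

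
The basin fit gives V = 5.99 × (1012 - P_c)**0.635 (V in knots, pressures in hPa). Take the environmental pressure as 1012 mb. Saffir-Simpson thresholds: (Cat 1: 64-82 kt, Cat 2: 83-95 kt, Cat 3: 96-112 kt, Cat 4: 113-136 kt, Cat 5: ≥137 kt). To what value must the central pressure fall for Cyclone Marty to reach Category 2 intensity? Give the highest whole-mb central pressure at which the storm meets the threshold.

949 mb

Category 2 begins at V = 83 kt.
Required ΔP = (83/5.99)^(1/0.635) = 13.856^1.575 ≈ 62.79 mb.
P_c ≤ 1012 − 62.79 = 949.21, so the highest integer P_c is 949 mb.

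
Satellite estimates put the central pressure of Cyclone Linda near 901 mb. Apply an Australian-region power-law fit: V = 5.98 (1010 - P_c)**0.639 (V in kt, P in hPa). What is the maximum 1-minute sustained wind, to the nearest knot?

120 kt

ΔP = 1010 − 901 = 109 mb.
109^0.639 ≈ 20.041.
V ≈ 5.98 × 20.041 ≈ 119.8 kt.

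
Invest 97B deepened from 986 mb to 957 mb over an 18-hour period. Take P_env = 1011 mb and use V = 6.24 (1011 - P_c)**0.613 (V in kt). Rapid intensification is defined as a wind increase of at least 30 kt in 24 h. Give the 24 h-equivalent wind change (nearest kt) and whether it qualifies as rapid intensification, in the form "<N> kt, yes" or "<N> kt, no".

V₁: ΔP = 25, V ≈ 6.24 × 25^0.613 ≈ 44.89 kt.
V₂: ΔP = 54, V ≈ 6.24 × 54^0.613 ≈ 71.97 kt.
ΔV over 18 h = 27.08 kt → 24 h equivalent = 27.08 × 24/18 ≈ 36.11 kt.
36 kt ≥ 30 kt ⇒ rapid intensification.

36 kt, yes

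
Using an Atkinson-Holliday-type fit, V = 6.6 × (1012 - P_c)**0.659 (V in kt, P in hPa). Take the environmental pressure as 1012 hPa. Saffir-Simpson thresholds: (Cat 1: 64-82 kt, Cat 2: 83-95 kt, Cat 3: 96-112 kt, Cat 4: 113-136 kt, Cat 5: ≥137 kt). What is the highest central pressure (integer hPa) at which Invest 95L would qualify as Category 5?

Category 5 begins at V = 137 kt.
Required ΔP = (137/6.6)^(1/0.659) = 20.758^1.517 ≈ 99.71 hPa.
P_c ≤ 1012 − 99.71 = 912.29, so the highest integer P_c is 912 hPa.

912 hPa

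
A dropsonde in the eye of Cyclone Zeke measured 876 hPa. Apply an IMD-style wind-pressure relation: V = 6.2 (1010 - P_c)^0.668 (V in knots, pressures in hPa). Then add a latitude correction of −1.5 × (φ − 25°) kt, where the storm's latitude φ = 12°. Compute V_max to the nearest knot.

183 kt

ΔP = 1010 − 876 = 134 hPa.
134^0.668 ≈ 26.358.
V ≈ 6.2 × 26.358 ≈ 163.4 kt.
Latitude correction: −1.5 × (12 − 25) = 19.5 kt.
Corrected V ≈ 182.9 kt → 183 kt.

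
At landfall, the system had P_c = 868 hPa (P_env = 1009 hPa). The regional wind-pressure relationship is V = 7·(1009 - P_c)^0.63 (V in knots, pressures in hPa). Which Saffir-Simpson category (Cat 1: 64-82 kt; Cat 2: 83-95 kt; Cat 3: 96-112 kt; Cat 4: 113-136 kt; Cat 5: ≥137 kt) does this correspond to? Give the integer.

ΔP = 1009 − 868 = 141 hPa.
V ≈ 7 × 141^0.63 = 7 × 22.59 ≈ 158 kt.
158 kt falls in the Category 5 band.

5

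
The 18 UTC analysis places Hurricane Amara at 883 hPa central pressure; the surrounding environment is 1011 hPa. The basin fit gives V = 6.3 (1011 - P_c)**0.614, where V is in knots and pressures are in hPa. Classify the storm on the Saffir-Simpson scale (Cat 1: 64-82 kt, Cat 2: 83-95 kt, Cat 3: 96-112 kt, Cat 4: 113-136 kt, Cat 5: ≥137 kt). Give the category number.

4

ΔP = 1011 − 883 = 128 hPa.
V ≈ 6.3 × 128^0.614 = 6.3 × 19.67 ≈ 124 kt.
124 kt falls in the Category 4 band.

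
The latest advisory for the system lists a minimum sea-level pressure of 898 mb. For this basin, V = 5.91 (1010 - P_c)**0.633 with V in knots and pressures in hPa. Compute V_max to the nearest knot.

117 kt

ΔP = 1010 − 898 = 112 mb.
112^0.633 ≈ 19.822.
V ≈ 5.91 × 19.822 ≈ 117.2 kt.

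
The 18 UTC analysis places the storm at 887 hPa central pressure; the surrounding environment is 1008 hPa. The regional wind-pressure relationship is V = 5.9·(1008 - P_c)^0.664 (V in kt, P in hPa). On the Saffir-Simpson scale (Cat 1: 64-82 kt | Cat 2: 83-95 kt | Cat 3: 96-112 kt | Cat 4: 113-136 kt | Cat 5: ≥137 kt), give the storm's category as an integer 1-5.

5

ΔP = 1008 − 887 = 121 hPa.
V ≈ 5.9 × 121^0.664 = 5.9 × 24.15 ≈ 143 kt.
143 kt falls in the Category 5 band.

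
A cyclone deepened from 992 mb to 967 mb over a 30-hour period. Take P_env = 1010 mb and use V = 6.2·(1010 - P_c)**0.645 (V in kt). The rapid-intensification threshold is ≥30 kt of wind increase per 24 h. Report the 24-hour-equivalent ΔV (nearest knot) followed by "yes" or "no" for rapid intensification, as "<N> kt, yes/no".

V₁: ΔP = 18, V ≈ 6.2 × 18^0.645 ≈ 40.00 kt.
V₂: ΔP = 43, V ≈ 6.2 × 43^0.645 ≈ 70.14 kt.
ΔV over 30 h = 30.14 kt → 24 h equivalent = 30.14 × 24/30 ≈ 24.11 kt.
24 kt < 30 kt ⇒ not rapid intensification.

24 kt, no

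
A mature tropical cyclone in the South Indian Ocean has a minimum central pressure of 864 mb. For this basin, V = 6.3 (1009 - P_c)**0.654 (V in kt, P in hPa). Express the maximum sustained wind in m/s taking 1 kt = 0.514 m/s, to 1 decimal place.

ΔP = 1009 − 864 = 145 mb.
V ≈ 6.3 × 145^0.654 = 6.3 × 25.914 ≈ 163.258 kt.
163.258 × 0.514 ≈ 83.91 m/s → 83.9 m/s.

83.9 m/s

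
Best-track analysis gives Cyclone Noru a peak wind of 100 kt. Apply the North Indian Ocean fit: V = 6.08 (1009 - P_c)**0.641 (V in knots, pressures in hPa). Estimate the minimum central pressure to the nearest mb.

ΔP = (V / 6.08)^(1/0.641) = (100/6.08)^1.560.
100/6.08 = 16.447; 16.447^1.560 ≈ 78.92 mb.
P_c = 1009 − 78.92 = 930.08 ≈ 930 mb.

930 mb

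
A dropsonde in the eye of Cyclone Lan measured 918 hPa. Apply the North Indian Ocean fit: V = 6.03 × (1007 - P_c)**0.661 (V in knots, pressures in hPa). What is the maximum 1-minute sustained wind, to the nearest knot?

117 kt

ΔP = 1007 − 918 = 89 hPa.
89^0.661 ≈ 19.433.
V ≈ 6.03 × 19.433 ≈ 117.2 kt.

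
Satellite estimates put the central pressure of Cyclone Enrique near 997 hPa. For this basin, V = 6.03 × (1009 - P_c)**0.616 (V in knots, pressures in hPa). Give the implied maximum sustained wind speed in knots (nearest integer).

ΔP = 1009 − 997 = 12 hPa.
12^0.616 ≈ 4.621.
V ≈ 6.03 × 4.621 ≈ 27.9 kt.

28 kt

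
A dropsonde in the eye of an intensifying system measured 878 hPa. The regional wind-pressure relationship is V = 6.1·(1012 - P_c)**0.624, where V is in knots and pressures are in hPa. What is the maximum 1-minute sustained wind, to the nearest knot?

ΔP = 1012 − 878 = 134 hPa.
134^0.624 ≈ 21.248.
V ≈ 6.1 × 21.248 ≈ 129.6 kt.

130 kt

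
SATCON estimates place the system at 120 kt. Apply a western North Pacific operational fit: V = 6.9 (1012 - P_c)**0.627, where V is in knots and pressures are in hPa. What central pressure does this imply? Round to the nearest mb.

917 mb

ΔP = (V / 6.9)^(1/0.627) = (120/6.9)^1.595.
120/6.9 = 17.391; 17.391^1.595 ≈ 95.10 mb.
P_c = 1012 − 95.10 = 916.90 ≈ 917 mb.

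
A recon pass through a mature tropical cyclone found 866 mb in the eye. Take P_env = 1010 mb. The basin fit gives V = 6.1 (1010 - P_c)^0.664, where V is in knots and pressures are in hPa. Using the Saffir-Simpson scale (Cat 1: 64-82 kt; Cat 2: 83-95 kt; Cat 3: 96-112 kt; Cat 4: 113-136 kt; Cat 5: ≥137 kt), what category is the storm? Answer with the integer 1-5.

ΔP = 1010 − 866 = 144 mb.
V ≈ 6.1 × 144^0.664 = 6.1 × 27.11 ≈ 165 kt.
165 kt falls in the Category 5 band.

5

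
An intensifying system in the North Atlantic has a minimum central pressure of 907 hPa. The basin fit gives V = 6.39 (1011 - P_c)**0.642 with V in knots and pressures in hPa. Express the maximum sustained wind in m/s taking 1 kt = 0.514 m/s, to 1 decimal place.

ΔP = 1011 − 907 = 104 hPa.
V ≈ 6.39 × 104^0.642 = 6.39 × 19.721 ≈ 126.019 kt.
126.019 × 0.514 ≈ 64.77 m/s → 64.8 m/s.

64.8 m/s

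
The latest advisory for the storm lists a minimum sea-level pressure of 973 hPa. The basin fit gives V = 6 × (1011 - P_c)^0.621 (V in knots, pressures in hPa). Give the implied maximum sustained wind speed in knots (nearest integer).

ΔP = 1011 − 973 = 38 hPa.
38^0.621 ≈ 9.573.
V ≈ 6 × 9.573 ≈ 57.4 kt.

57 kt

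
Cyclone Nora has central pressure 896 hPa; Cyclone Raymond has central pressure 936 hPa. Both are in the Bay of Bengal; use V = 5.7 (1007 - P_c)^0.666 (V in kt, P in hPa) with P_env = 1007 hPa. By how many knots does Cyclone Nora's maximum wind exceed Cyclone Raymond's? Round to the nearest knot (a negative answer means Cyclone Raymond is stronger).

Cyclone Nora: ΔP = 111; V ≈ 5.7 × 111^0.666 ≈ 131.24 kt.
Cyclone Raymond: ΔP = 71; V ≈ 5.7 × 71^0.666 ≈ 97.46 kt.
Difference ≈ 131.24 − 97.46 = 33.78 → 34 kt.

34 kt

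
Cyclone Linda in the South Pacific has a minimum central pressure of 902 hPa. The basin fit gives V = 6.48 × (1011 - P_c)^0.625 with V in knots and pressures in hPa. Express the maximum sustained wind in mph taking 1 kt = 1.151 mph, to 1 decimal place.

ΔP = 1011 − 902 = 109 hPa.
V ≈ 6.48 × 109^0.625 = 6.48 × 18.767 ≈ 121.609 kt.
121.609 × 1.151 ≈ 139.97 mph → 140.0 mph.

140.0 mph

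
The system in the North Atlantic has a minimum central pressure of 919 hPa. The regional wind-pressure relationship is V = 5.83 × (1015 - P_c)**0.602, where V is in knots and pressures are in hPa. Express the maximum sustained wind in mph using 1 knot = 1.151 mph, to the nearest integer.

105 mph

ΔP = 1015 − 919 = 96 hPa.
V ≈ 5.83 × 96^0.602 = 5.83 × 15.607 ≈ 90.990 kt.
90.990 × 1.151 ≈ 104.73 mph → 105 mph.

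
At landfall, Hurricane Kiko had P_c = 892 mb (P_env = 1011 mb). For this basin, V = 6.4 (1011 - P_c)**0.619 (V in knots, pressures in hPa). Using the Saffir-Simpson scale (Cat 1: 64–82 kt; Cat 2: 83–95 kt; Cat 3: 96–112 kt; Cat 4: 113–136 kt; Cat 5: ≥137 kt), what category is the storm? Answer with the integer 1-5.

ΔP = 1011 − 892 = 119 mb.
V ≈ 6.4 × 119^0.619 = 6.4 × 19.26 ≈ 123 kt.
123 kt falls in the Category 4 band.

4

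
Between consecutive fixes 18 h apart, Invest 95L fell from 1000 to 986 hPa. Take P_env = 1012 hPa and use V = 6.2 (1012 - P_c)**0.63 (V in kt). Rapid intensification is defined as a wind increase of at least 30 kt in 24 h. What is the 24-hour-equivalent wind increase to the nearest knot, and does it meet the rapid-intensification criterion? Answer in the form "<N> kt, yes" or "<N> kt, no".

25 kt, no

V₁: ΔP = 12, V ≈ 6.2 × 12^0.63 ≈ 29.67 kt.
V₂: ΔP = 26, V ≈ 6.2 × 26^0.63 ≈ 48.29 kt.
ΔV over 18 h = 18.62 kt → 24 h equivalent = 18.62 × 24/18 ≈ 24.83 kt.
25 kt < 30 kt ⇒ not rapid intensification.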